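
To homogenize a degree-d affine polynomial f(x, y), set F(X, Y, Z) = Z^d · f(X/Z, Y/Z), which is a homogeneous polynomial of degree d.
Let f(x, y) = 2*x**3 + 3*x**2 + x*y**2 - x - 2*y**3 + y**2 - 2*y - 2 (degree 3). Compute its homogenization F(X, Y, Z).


F(X, Y, Z) = 2*X**3 + 3*X**2*Z + X*Y**2 - X*Z**2 - 2*Y**3 + Y**2*Z - 2*Y*Z**2 - 2*Z**3

deg(f) = 3.
Substitute x = X/Z, y = Y/Z into f, then multiply by Z^3.
  monomial 2·x^3·y^0 ↦ 2·X^3·Y^0·Z^0.
  monomial 3·x^2·y^0 ↦ 3·X^2·Y^0·Z^1.
  monomial 1·x^1·y^2 ↦ 1·X^1·Y^2·Z^0.
  monomial -1·x^1·y^0 ↦ -1·X^1·Y^0·Z^2.
  monomial -2·x^0·y^3 ↦ -2·X^0·Y^3·Z^0.
  monomial 1·x^0·y^2 ↦ 1·X^0·Y^2·Z^1.
  monomial -2·x^0·y^1 ↦ -2·X^0·Y^1·Z^2.
  monomial -2·x^0·y^0 ↦ -2·X^0·Y^0·Z^3.
Collecting: F(X, Y, Z) = 2*X**3 + 3*X**2*Z + X*Y**2 - X*Z**2 - 2*Y**3 + Y**2*Z - 2*Y*Z**2 - 2*Z**3.


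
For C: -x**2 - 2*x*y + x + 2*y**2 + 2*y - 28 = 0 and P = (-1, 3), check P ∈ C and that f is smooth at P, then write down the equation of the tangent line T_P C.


Tangent line at P: -3*x + 16*y - 51 = 0.

Step 1: f(-1, 3) = 0, so P lies on C.
Step 2: partial derivatives
  f_x(x, y) = -2*x - 2*y + 1, f_y(x, y) = -2*x + 4*y + 2.
  f_x(P) = -3, f_y(P) = 16 (gradient nonzero, so P is smooth).
Step 3: tangent line at P: -3·(x − -1) + 16·(y − 3) = 0.
Expanding: -3*x + 16*y - 51 = 0.


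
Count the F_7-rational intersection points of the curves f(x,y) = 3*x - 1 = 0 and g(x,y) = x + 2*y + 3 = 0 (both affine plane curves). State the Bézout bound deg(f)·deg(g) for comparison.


Common zeros: {(5, 3)}; count = 1; Bézout bound = 1.

deg(f) = 1, deg(g) = 1, so Bézout bound = 1.
Scan x ∈ F_7. For each x, list the y ∈ F_7 with f(x, y) ≡ 0 and those with g(x, y) ≡ 0 (mod 7); the common zeros in that column are the intersection.
  x = 0: f ≡ 0 at y ∈ ∅; g ≡ 0 at y ∈ {2}; common: ∅.
  x = 1: f ≡ 0 at y ∈ ∅; g ≡ 0 at y ∈ {5}; common: ∅.
  x = 2: f ≡ 0 at y ∈ ∅; g ≡ 0 at y ∈ {1}; common: ∅.
  x = 3: f ≡ 0 at y ∈ ∅; g ≡ 0 at y ∈ {4}; common: ∅.
  x = 4: f ≡ 0 at y ∈ ∅; g ≡ 0 at y ∈ {0}; common: ∅.
  x = 5: f ≡ 0 at y ∈ {0, 1, 2, 3, 4, 5, 6}; g ≡ 0 at y ∈ {3}; common: {3}.
  x = 6: f ≡ 0 at y ∈ ∅; g ≡ 0 at y ∈ {6}; common: ∅.
Collecting: common zeros = {(5, 3)}, so the count is 1.
Comparison with the Bézout bound: 1 ≤ 1 = deg(f)·deg(g), as expected for curves with no common component (the bound is attained).


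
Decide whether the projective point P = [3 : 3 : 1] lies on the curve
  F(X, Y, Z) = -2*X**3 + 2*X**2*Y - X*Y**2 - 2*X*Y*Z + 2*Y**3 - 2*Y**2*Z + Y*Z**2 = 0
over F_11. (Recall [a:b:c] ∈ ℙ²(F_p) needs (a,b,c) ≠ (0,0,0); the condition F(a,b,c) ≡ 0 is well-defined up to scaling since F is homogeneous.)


F(3,3,1) ≡ 5 (mod 11); P is NOT on the curve.

Evaluate F(3, 3, 1) term-by-term (mod 11).
  -2*X**3 ↦ -2·27·1·1 = -54
  2*X**2*Y ↦ 2·9·3·1 = 54
  -X*Y**2 ↦ -1·3·9·1 = -27
  -2*X*Y*Z ↦ -2·3·3·1 = -18
  2*Y**3 ↦ 2·1·27·1 = 54
  -2*Y**2*Z ↦ -2·1·9·1 = -18
  Y*Z**2 ↦ 1·1·3·1 = 3
Sum: F(3, 3, 1) = (-54) + (54) + (-27) + (-18) + (54) + (-18) + (3) = -6.
Reducing mod 11: -6 ≡ 5 (mod 11).
Since F(a, b, c) ≡ 5 ≠ 0 (mod 11), P does NOT lie on the curve.


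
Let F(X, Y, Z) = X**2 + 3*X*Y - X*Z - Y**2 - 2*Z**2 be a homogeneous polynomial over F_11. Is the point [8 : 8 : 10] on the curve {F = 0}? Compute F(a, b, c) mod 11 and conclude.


F(8,8,10) ≡ 0 (mod 11); P is on the curve.

Evaluate F(8, 8, 10) term-by-term (mod 11).
  X**2 ↦ 1·64·1·1 = 64
  3*X*Y ↦ 3·8·8·1 = 192
  -X*Z ↦ -1·8·1·10 = -80
  -Y**2 ↦ -1·1·64·1 = -64
  -2*Z**2 ↦ -2·1·1·100 = -200
Sum: F(8, 8, 10) = (64) + (192) + (-80) + (-64) + (-200) = -88.
Reducing mod 11: -88 ≡ 0 (mod 11).
Since F(a, b, c) ≡ 0 (mod 11), P lies on the curve.


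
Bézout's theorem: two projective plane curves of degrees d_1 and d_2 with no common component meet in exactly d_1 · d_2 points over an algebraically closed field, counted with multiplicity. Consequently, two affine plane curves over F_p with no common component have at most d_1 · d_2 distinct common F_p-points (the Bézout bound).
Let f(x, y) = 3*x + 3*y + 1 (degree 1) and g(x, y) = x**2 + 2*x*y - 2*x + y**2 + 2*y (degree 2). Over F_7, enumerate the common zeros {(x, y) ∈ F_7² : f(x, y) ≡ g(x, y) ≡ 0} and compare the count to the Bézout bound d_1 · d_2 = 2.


Common zeros: {(2, 0)}; count = 1; Bézout bound = 2.

deg(f) = 1, deg(g) = 2, so Bézout bound = 2.
Scan x ∈ F_7. For each x, list the y ∈ F_7 with f(x, y) ≡ 0 and those with g(x, y) ≡ 0 (mod 7); the common zeros in that column are the intersection.
  x = 0: f ≡ 0 at y ∈ {2}; g ≡ 0 at y ∈ {0, 5}; common: ∅.
  x = 1: f ≡ 0 at y ∈ {1}; g ≡ 0 at y ∈ ∅; common: ∅.
  x = 2: f ≡ 0 at y ∈ {0}; g ≡ 0 at y ∈ {0, 1}; common: {0}.
  x = 3: f ≡ 0 at y ∈ {6}; g ≡ 0 at y ∈ ∅; common: ∅.
  x = 4: f ≡ 0 at y ∈ {5}; g ≡ 0 at y ∈ ∅; common: ∅.
  x = 5: f ≡ 0 at y ∈ {4}; g ≡ 0 at y ∈ {1}; common: ∅.
  x = 6: f ≡ 0 at y ∈ {3}; g ≡ 0 at y ∈ {2, 5}; common: ∅.
Collecting: common zeros = {(2, 0)}, so the count is 1.
Comparison with the Bézout bound: 1 ≤ 2 = deg(f)·deg(g), as expected for curves with no common component (the affine F_7-count falls short of the bound because intersections may lie at infinity, over extension fields, or carry multiplicity).


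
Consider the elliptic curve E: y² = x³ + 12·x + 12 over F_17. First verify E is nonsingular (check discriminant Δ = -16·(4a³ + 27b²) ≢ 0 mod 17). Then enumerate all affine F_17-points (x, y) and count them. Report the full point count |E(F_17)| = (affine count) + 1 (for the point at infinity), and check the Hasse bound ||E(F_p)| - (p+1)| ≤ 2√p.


Affine points = {(1, 5), (1, 12), (8, 5), (8, 12), (9, 4), (9, 13), (11, 8), (11, 9), (13, 6), (13, 11), (14, 0), (16, 4), (16, 13)}; affine count = 13; |E(F_17)| = 14.

Discriminant check: Δ ∝ 4a³ + 27b² = 4·12³ + 27·12² = 4·1728 + 27·144 ≡ 5 (mod 17). Nonzero ⇒ E is nonsingular.
For each x ∈ F_17, compute rhs = x³ + 12·x + 12 mod 17, then count y ∈ F_17 with y² ≡ rhs.
  x = 0: rhs = 12, matching y values: none (0 points).
  x = 1: rhs = 8, matching y values: 5, 12 (2 points).
  x = 2: rhs = 10, matching y values: none (0 points).
  x = 3: rhs = 7, matching y values: none (0 points).
  x = 4: rhs = 5, matching y values: none (0 points).
  x = 5: rhs = 10, matching y values: none (0 points).
  x = 6: rhs = 11, matching y values: none (0 points).
  x = 7: rhs = 14, matching y values: none (0 points).
  x = 8: rhs = 8, matching y values: 5, 12 (2 points).
  x = 9: rhs = 16, matching y values: 4, 13 (2 points).
  x = 10: rhs = 10, matching y values: none (0 points).
  x = 11: rhs = 13, matching y values: 8, 9 (2 points).
  x = 12: rhs = 14, matching y values: none (0 points).
  x = 13: rhs = 2, matching y values: 6, 11 (2 points).
  x = 14: rhs = 0, matching y values: 0 (1 points).
  x = 15: rhs = 14, matching y values: none (0 points).
  x = 16: rhs = 16, matching y values: 4, 13 (2 points).
Total affine count: 13.
Full point count |E(F_17)| = 13 + 1 = 14.
Hasse bound: |14 − (17+1)| = |-4| = 4 ≤ 2√17 ≈ 8.2462 ✓.


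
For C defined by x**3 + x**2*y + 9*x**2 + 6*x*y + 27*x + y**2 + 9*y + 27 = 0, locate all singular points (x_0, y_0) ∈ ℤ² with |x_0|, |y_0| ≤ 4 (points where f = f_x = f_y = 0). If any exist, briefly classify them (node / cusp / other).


Singular points: {(-3, 0)}; classification: cusp.

Compute partial derivatives:
  f_x = 3*x**2 + 2*x*y + 18*x + 6*y + 27.
  f_y = x**2 + 6*x + 2*y + 9.
Scan x_0 ∈ {−4, ..., 4}. For each x_0, f_y(x_0, y) is a polynomial in y; find its integer roots y ∈ {−4, ..., 4}, then test f_x and f at those candidates.
  x = -4: f_y(-4, y) = 2*y + 1; no integer root y with |y| ≤ 4.
  x = -3: f_y(-3, y) = 2*y; vanishes at y ∈ {0}. (-3, 0): f_x = 0, f = 0 — SINGULAR.
  x = -2: f_y(-2, y) = 2*y + 1; no integer root y with |y| ≤ 4.
  x = -1: f_y(-1, y) = 2*y + 4; vanishes at y ∈ {-2}. (-1, -2): f_x = 4 ≠ 0.
  x = 0: f_y(0, y) = 2*y + 9; no integer root y with |y| ≤ 4.
  x = 1: f_y(1, y) = 2*y + 16; no integer root y with |y| ≤ 4.
  x = 2: f_y(2, y) = 2*y + 25; no integer root y with |y| ≤ 4.
  x = 3: f_y(3, y) = 2*y + 36; no integer root y with |y| ≤ 4.
  x = 4: f_y(4, y) = 2*y + 49; no integer root y with |y| ≤ 4.
Only singular point on the grid: (-3, 0).
Classify: substitute x = -3 + u, y = 0 + v and expand: f = u**3 + u**2*v + v**2.
No constant or linear terms (consistent with a singular point). Quadratic part: v**2. Cubic part: u**3 + u**2*v.
The quadratic part v**2 is a perfect square, so there is a single (double) tangent line v = 0, i.e. y = 0. Restricting the cubic part to that line (v = 0) leaves u**3 ≠ 0, so f is not divisible by v and the branch is v² ≈ -u**3 to lowest order — this is a cusp.
Classification: cusp.


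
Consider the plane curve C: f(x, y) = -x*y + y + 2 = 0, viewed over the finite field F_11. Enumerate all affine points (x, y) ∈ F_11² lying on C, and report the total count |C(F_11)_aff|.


Affine F_11-points: {(0, 9), (2, 2), (3, 1), (4, 8), (5, 6), (6, 7), (7, 4), (8, 5), (9, 3), (10, 10)}; count = 10.

For each of the 121 pairs (x, y) ∈ F_11², evaluate f(x, y) mod 11. Record the zeros.
  x = 0: [0↦2, 1↦3, 2↦4, 3↦5, 4↦6, 5↦7, 6↦8, 7↦9, 8↦10, 9↦0, 10↦1]  zeros at y ∈ {9}
  x = 1: [0↦2, 1↦2, 2↦2, 3↦2, 4↦2, 5↦2, 6↦2, 7↦2, 8↦2, 9↦2, 10↦2]  zeros at y ∈ ∅
  x = 2: [0↦2, 1↦1, 2↦0, 3↦10, 4↦9, 5↦8, 6↦7, 7↦6, 8↦5, 9↦4, 10↦3]  zeros at y ∈ {2}
  x = 3: [0↦2, 1↦0, 2↦9, 3↦7, 4↦5, 5↦3, 6↦1, 7↦10, 8↦8, 9↦6, 10↦4]  zeros at y ∈ {1}
  x = 4: [0↦2, 1↦10, 2↦7, 3↦4, 4↦1, 5↦9, 6↦6, 7↦3, 8↦0, 9↦8, 10↦5]  zeros at y ∈ {8}
  x = 5: [0↦2, 1↦9, 2↦5, 3↦1, 4↦8, 5↦4, 6↦0, 7↦7, 8↦3, 9↦10, 10↦6]  zeros at y ∈ {6}
  x = 6: [0↦2, 1↦8, 2↦3, 3↦9, 4↦4, 5↦10, 6↦5, 7↦0, 8↦6, 9↦1, 10↦7]  zeros at y ∈ {7}
  x = 7: [0↦2, 1↦7, 2↦1, 3↦6, 4↦0, 5↦5, 6↦10, 7↦4, 8↦9, 9↦3, 10↦8]  zeros at y ∈ {4}
  x = 8: [0↦2, 1↦6, 2↦10, 3↦3, 4↦7, 5↦0, 6↦4, 7↦8, 8↦1, 9↦5, 10↦9]  zeros at y ∈ {5}
  x = 9: [0↦2, 1↦5, 2↦8, 3↦0, 4↦3, 5↦6, 6↦9, 7↦1, 8↦4, 9↦7, 10↦10]  zeros at y ∈ {3}
  x = 10: [0↦2, 1↦4, 2↦6, 3↦8, 4↦10, 5↦1, 6↦3, 7↦5, 8↦7, 9↦9, 10↦0]  zeros at y ∈ {10}
Collecting zeros: affine points = {(0, 9), (2, 2), (3, 1), (4, 8), (5, 6), (6, 7), (7, 4), (8, 5), (9, 3), (10, 10)}.
Total count |C(F_11)_aff| = 10.


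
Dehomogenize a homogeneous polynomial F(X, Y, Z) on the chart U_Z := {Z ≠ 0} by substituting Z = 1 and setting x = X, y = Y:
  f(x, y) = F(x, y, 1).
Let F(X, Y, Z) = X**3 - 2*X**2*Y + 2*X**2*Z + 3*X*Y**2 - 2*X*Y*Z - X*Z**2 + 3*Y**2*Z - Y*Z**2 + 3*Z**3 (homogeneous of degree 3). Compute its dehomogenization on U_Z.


f(x, y) = x**3 - 2*x**2*y + 2*x**2 + 3*x*y**2 - 2*x*y - x + 3*y**2 - y + 3

On U_Z we set Z = 1. Each monomial c·X^i·Y^j·Z^k in F becomes c·x^i·y^j·1^k = c·x^i·y^j.
Substituting Z = 1: F(X, Y, 1) = x**3 - 2*x**2*y + 2*x**2 + 3*x*y**2 - 2*x*y - x + 3*y**2 - y + 3.
Note: deg(f) ≤ deg(F) = 3; strict inequality happens when F is divisible by Z (lost terms).


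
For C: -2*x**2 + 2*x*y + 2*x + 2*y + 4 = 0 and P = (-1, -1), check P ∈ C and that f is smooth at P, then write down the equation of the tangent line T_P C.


Tangent line at P: 4*x + 4 = 0.

Step 1: f(-1, -1) = 0, so P lies on C.
Step 2: partial derivatives
  f_x(x, y) = -4*x + 2*y + 2, f_y(x, y) = 2*x + 2.
  f_x(P) = 4, f_y(P) = 0 (gradient nonzero, so P is smooth).
Step 3: tangent line at P: 4·(x − -1) + 0·(y − -1) = 0.
Expanding: 4*x + 4 = 0.


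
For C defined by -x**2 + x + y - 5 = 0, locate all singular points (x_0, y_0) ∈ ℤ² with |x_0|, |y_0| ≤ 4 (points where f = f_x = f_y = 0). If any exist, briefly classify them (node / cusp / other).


No singular points in the scanned grid; C is smooth there.

Compute partial derivatives:
  f_x = 1 - 2*x.
  f_y = 1.
f_y = 1 is a nonzero constant, so f_y never vanishes: no point (x, y) can satisfy f = f_x = f_y = 0. In particular no (x, y) ∈ {−4, ..., 4}² is singular; the curve is smooth.


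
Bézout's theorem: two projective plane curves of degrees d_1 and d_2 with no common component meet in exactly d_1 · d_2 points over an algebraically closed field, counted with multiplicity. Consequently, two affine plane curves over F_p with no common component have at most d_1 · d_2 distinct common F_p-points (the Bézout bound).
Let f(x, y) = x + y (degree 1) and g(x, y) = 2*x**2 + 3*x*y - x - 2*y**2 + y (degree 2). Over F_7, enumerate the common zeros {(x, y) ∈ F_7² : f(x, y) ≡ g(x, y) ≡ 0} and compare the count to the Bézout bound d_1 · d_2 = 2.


Common zeros: {(0, 0), (4, 3)}; count = 2; Bézout bound = 2.

deg(f) = 1, deg(g) = 2, so Bézout bound = 2.
Scan x ∈ F_7. For each x, list the y ∈ F_7 with f(x, y) ≡ 0 and those with g(x, y) ≡ 0 (mod 7); the common zeros in that column are the intersection.
  x = 0: f ≡ 0 at y ∈ {0}; g ≡ 0 at y ∈ {0, 4}; common: {0}.
  x = 1: f ≡ 0 at y ∈ {6}; g ≡ 0 at y ∈ ∅; common: ∅.
  x = 2: f ≡ 0 at y ∈ {5}; g ≡ 0 at y ∈ ∅; common: ∅.
  x = 3: f ≡ 0 at y ∈ {4}; g ≡ 0 at y ∈ ∅; common: ∅.
  x = 4: f ≡ 0 at y ∈ {3}; g ≡ 0 at y ∈ {0, 3}; common: {3}.
  x = 5: f ≡ 0 at y ∈ {2}; g ≡ 0 at y ∈ {4}; common: ∅.
  x = 6: f ≡ 0 at y ∈ {1}; g ≡ 0 at y ∈ {3}; common: ∅.
Collecting: common zeros = {(0, 0), (4, 3)}, so the count is 2.
Comparison with the Bézout bound: 2 ≤ 2 = deg(f)·deg(g), as expected for curves with no common component (the bound is attained).


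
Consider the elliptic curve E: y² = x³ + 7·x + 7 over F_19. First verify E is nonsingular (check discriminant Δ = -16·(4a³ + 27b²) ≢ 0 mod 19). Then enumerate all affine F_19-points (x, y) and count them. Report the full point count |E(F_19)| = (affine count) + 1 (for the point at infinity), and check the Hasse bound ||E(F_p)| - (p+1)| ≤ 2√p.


Affine points = {(0, 8), (0, 11), (3, 6), (3, 13), (4, 2), (4, 17), (7, 0), (8, 9), (8, 10), (9, 1), (9, 18), (11, 3), (11, 16), (16, 4), (16, 15), (17, 2), (17, 17)}; affine count = 17; |E(F_19)| = 18.

Discriminant check: Δ ∝ 4a³ + 27b² = 4·7³ + 27·7² = 4·343 + 27·49 ≡ 16 (mod 19). Nonzero ⇒ E is nonsingular.
For each x ∈ F_19, compute rhs = x³ + 7·x + 7 mod 19, then count y ∈ F_19 with y² ≡ rhs.
  x = 0: rhs = 7, matching y values: 8, 11 (2 points).
  x = 1: rhs = 15, matching y values: none (0 points).
  x = 2: rhs = 10, matching y values: none (0 points).
  x = 3: rhs = 17, matching y values: 6, 13 (2 points).
  x = 4: rhs = 4, matching y values: 2, 17 (2 points).
  x = 5: rhs = 15, matching y values: none (0 points).
  x = 6: rhs = 18, matching y values: none (0 points).
  x = 7: rhs = 0, matching y values: 0 (1 points).
  x = 8: rhs = 5, matching y values: 9, 10 (2 points).
  x = 9: rhs = 1, matching y values: 1, 18 (2 points).
  x = 10: rhs = 13, matching y values: none (0 points).
  x = 11: rhs = 9, matching y values: 3, 16 (2 points).
  x = 12: rhs = 14, matching y values: none (0 points).
  x = 13: rhs = 15, matching y values: none (0 points).
  x = 14: rhs = 18, matching y values: none (0 points).
  x = 15: rhs = 10, matching y values: none (0 points).
  x = 16: rhs = 16, matching y values: 4, 15 (2 points).
  x = 17: rhs = 4, matching y values: 2, 17 (2 points).
  x = 18: rhs = 18, matching y values: none (0 points).
Total affine count: 17.
Full point count |E(F_19)| = 17 + 1 = 18.
Hasse bound: |18 − (19+1)| = |-2| = 2 ≤ 2√19 ≈ 8.7178 ✓.


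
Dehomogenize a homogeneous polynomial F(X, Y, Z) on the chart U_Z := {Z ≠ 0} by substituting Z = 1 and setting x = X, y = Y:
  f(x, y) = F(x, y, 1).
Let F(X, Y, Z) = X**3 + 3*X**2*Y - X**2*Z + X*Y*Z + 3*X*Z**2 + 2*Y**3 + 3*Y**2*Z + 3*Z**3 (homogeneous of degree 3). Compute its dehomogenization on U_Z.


f(x, y) = x**3 + 3*x**2*y - x**2 + x*y + 3*x + 2*y**3 + 3*y**2 + 3

On U_Z we set Z = 1. Each monomial c·X^i·Y^j·Z^k in F becomes c·x^i·y^j·1^k = c·x^i·y^j.
Substituting Z = 1: F(X, Y, 1) = x**3 + 3*x**2*y - x**2 + x*y + 3*x + 2*y**3 + 3*y**2 + 3.
Note: deg(f) ≤ deg(F) = 3; strict inequality happens when F is divisible by Z (lost terms).


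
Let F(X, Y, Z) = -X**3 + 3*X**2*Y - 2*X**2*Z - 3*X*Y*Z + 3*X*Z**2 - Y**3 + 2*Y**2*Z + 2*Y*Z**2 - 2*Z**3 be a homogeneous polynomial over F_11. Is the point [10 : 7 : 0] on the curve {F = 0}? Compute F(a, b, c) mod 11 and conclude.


F(10,7,0) ≡ 9 (mod 11); P is NOT on the curve.

Evaluate F(10, 7, 0) term-by-term (mod 11).
  -X**3 ↦ -1·1000·1·1 = -1000
  3*X**2*Y ↦ 3·100·7·1 = 2100
  -2*X**2*Z ↦ -2·100·1·0 = 0
  -3*X*Y*Z ↦ -3·10·7·0 = 0
  3*X*Z**2 ↦ 3·10·1·0 = 0
  -Y**3 ↦ -1·1·343·1 = -343
  2*Y**2*Z ↦ 2·1·49·0 = 0
  2*Y*Z**2 ↦ 2·1·7·0 = 0
  -2*Z**3 ↦ -2·1·1·0 = 0
Sum: F(10, 7, 0) = (-1000) + (2100) + (0) + (0) + (0) + (-343) + (0) + (0) + (0) = 757.
Reducing mod 11: 757 ≡ 9 (mod 11).
Since F(a, b, c) ≡ 9 ≠ 0 (mod 11), P does NOT lie on the curve.


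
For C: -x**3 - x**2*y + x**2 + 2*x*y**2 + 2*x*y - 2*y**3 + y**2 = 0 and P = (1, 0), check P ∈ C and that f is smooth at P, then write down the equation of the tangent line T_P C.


Tangent line at P: -x + y + 1 = 0.

Step 1: f(1, 0) = 0, so P lies on C.
Step 2: partial derivatives
  f_x(x, y) = -3*x**2 - 2*x*y + 2*x + 2*y**2 + 2*y, f_y(x, y) = -x**2 + 4*x*y + 2*x - 6*y**2 + 2*y.
  f_x(P) = -1, f_y(P) = 1 (gradient nonzero, so P is smooth).
Step 3: tangent line at P: -1·(x − 1) + 1·(y − 0) = 0.
Expanding: -x + y + 1 = 0.


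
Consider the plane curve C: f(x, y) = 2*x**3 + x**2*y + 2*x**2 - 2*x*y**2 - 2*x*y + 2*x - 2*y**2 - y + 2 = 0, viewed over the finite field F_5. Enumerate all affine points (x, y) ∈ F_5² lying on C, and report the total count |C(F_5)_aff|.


Affine F_5-points: {(2, 0), (2, 4), (3, 0), (3, 4), (4, 0)}; count = 5.

For each of the 25 pairs (x, y) ∈ F_5², evaluate f(x, y) mod 5. Record the zeros.
  x = 0: [0↦2, 1↦4, 2↦2, 3↦1, 4↦1]  zeros at y ∈ ∅
  x = 1: [0↦3, 1↦2, 2↦3, 3↦1, 4↦1]  zeros at y ∈ ∅
  x = 2: [0↦0, 1↦3, 2↦4, 3↦3, 4↦0]  zeros at y ∈ {0, 4}
  x = 3: [0↦0, 1↦4, 2↦2, 3↦4, 4↦0]  zeros at y ∈ {0, 4}
  x = 4: [0↦0, 1↦2, 2↦4, 3↦1, 4↦3]  zeros at y ∈ {0}
Collecting zeros: affine points = {(2, 0), (2, 4), (3, 0), (3, 4), (4, 0)}.
Total count |C(F_5)_aff| = 5.


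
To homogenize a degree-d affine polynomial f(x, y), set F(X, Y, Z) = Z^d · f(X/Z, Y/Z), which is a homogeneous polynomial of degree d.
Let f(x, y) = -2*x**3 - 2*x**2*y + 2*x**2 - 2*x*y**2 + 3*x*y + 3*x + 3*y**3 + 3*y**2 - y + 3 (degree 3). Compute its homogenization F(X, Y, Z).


F(X, Y, Z) = -2*X**3 - 2*X**2*Y + 2*X**2*Z - 2*X*Y**2 + 3*X*Y*Z + 3*X*Z**2 + 3*Y**3 + 3*Y**2*Z - Y*Z**2 + 3*Z**3

deg(f) = 3.
Substitute x = X/Z, y = Y/Z into f, then multiply by Z^3.
  monomial -2·x^3·y^0 ↦ -2·X^3·Y^0·Z^0.
  monomial -2·x^2·y^1 ↦ -2·X^2·Y^1·Z^0.
  monomial 2·x^2·y^0 ↦ 2·X^2·Y^0·Z^1.
  monomial -2·x^1·y^2 ↦ -2·X^1·Y^2·Z^0.
  monomial 3·x^1·y^1 ↦ 3·X^1·Y^1·Z^1.
  monomial 3·x^1·y^0 ↦ 3·X^1·Y^0·Z^2.
  monomial 3·x^0·y^3 ↦ 3·X^0·Y^3·Z^0.
  monomial 3·x^0·y^2 ↦ 3·X^0·Y^2·Z^1.
  monomial -1·x^0·y^1 ↦ -1·X^0·Y^1·Z^2.
  monomial 3·x^0·y^0 ↦ 3·X^0·Y^0·Z^3.
Collecting: F(X, Y, Z) = -2*X**3 - 2*X**2*Y + 2*X**2*Z - 2*X*Y**2 + 3*X*Y*Z + 3*X*Z**2 + 3*Y**3 + 3*Y**2*Z - Y*Z**2 + 3*Z**3.


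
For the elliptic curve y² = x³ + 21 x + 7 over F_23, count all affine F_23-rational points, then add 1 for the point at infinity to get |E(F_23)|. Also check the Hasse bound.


Affine points = {(1, 11), (1, 12), (6, 2), (6, 21), (12, 3), (12, 20), (13, 4), (13, 19), (14, 3), (14, 20), (16, 0), (20, 3), (20, 20), (21, 7), (21, 16), (22, 10), (22, 13)}; affine count = 17; |E(F_23)| = 18.

Discriminant check: Δ ∝ 4a³ + 27b² = 4·21³ + 27·7² = 4·9261 + 27·49 ≡ 3 (mod 23). Nonzero ⇒ E is nonsingular.
For each x ∈ F_23, compute rhs = x³ + 21·x + 7 mod 23, then count y ∈ F_23 with y² ≡ rhs.
  x = 0: rhs = 7, matching y values: none (0 points).
  x = 1: rhs = 6, matching y values: 11, 12 (2 points).
  x = 2: rhs = 11, matching y values: none (0 points).
  x = 3: rhs = 5, matching y values: none (0 points).
  x = 4: rhs = 17, matching y values: none (0 points).
  x = 5: rhs = 7, matching y values: none (0 points).
  x = 6: rhs = 4, matching y values: 2, 21 (2 points).
  x = 7: rhs = 14, matching y values: none (0 points).
  x = 8: rhs = 20, matching y values: none (0 points).
  x = 9: rhs = 5, matching y values: none (0 points).
  x = 10: rhs = 21, matching y values: none (0 points).
  x = 11: rhs = 5, matching y values: none (0 points).
  x = 12: rhs = 9, matching y values: 3, 20 (2 points).
  x = 13: rhs = 16, matching y values: 4, 19 (2 points).
  x = 14: rhs = 9, matching y values: 3, 20 (2 points).
  x = 15: rhs = 17, matching y values: none (0 points).
  x = 16: rhs = 0, matching y values: 0 (1 points).
  x = 17: rhs = 10, matching y values: none (0 points).
  x = 18: rhs = 7, matching y values: none (0 points).
  x = 19: rhs = 20, matching y values: none (0 points).
  x = 20: rhs = 9, matching y values: 3, 20 (2 points).
  x = 21: rhs = 3, matching y values: 7, 16 (2 points).
  x = 22: rhs = 8, matching y values: 10, 13 (2 points).
Total affine count: 17.
Full point count |E(F_23)| = 17 + 1 = 18.
Hasse bound: |18 − (23+1)| = |-6| = 6 ≤ 2√23 ≈ 9.5917 ✓.


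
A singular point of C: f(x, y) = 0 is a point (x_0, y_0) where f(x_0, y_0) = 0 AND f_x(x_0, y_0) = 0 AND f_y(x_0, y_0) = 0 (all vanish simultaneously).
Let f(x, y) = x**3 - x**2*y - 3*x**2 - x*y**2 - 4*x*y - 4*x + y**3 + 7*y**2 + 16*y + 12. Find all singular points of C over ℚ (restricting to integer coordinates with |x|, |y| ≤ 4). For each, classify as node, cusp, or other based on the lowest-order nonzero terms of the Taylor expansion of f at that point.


Singular points: {(0, -2)}; classification: node.

Compute partial derivatives:
  f_x = 3*x**2 - 2*x*y - 6*x - y**2 - 4*y - 4.
  f_y = -x**2 - 2*x*y - 4*x + 3*y**2 + 14*y + 16.
Scan x_0 ∈ {−4, ..., 4}. For each x_0, f_y(x_0, y) is a polynomial in y; find its integer roots y ∈ {−4, ..., 4}, then test f_x and f at those candidates.
  x = -4: f_y(-4, y) = 3*y**2 + 22*y + 16; no integer root y with |y| ≤ 4.
  x = -3: f_y(-3, y) = 3*y**2 + 20*y + 19; no integer root y with |y| ≤ 4.
  x = -2: f_y(-2, y) = 3*y**2 + 18*y + 20; no integer root y with |y| ≤ 4.
  x = -1: f_y(-1, y) = 3*y**2 + 16*y + 19; no integer root y with |y| ≤ 4.
  x = 0: f_y(0, y) = 3*y**2 + 14*y + 16; vanishes at y ∈ {-2}. (0, -2): f_x = 0, f = 0 — SINGULAR.
  x = 1: f_y(1, y) = 3*y**2 + 12*y + 11; no integer root y with |y| ≤ 4.
  x = 2: f_y(2, y) = 3*y**2 + 10*y + 4; no integer root y with |y| ≤ 4.
  x = 3: f_y(3, y) = 3*y**2 + 8*y - 5; no integer root y with |y| ≤ 4.
  x = 4: f_y(4, y) = 3*y**2 + 6*y - 16; no integer root y with |y| ≤ 4.
Only singular point on the grid: (0, -2).
Classify: substitute x = 0 + u, y = -2 + v and expand: f = u**3 - u**2*v - u**2 - u*v**2 + v**3 + v**2.
No constant or linear terms (consistent with a singular point). Quadratic part: -u**2 + v**2. Cubic part: u**3 - u**2*v - u*v**2 + v**3.
The quadratic part v**2 - u**2 = (v − u)(v + u) splits into two distinct linear factors, so there are two distinct tangent lines y − -2 = ±(x − 0) — this is a node (ordinary double point).
Classification: node.


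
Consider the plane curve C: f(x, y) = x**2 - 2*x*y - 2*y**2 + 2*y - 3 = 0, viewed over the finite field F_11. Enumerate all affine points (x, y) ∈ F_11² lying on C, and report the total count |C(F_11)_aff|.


Affine F_11-points: {(2, 2), (2, 8), (3, 1), (3, 8), (5, 0), (5, 7), (6, 0), (6, 6), (9, 7), (10, 1)}; count = 10.

For each of the 121 pairs (x, y) ∈ F_11², evaluate f(x, y) mod 11. Record the zeros.
  x = 0: [0↦8, 1↦8, 2↦4, 3↦7, 4↦6, 5↦1, 6↦3, 7↦1, 8↦6, 9↦7, 10↦4]  zeros at y ∈ ∅
  x = 1: [0↦9, 1↦7, 2↦1, 3↦2, 4↦10, 5↦3, 6↦3, 7↦10, 8↦2, 9↦1, 10↦7]  zeros at y ∈ ∅
  x = 2: [0↦1, 1↦8, 2↦0, 3↦10, 4↦5, 5↦7, 6↦5, 7↦10, 8↦0, 9↦8, 10↦1]  zeros at y ∈ {2, 8}
  x = 3: [0↦6, 1↦0, 2↦1, 3↦9, 4↦2, 5↦2, 6↦9, 7↦1, 8↦0, 9↦6, 10↦8]  zeros at y ∈ {1, 8}
  x = 4: [0↦2, 1↦5, 2↦4, 3↦10, 4↦1, 5↦10, 6↦4, 7↦5, 8↦2, 9↦6, 10↦6]  zeros at y ∈ ∅
  x = 5: [0↦0, 1↦1, 2↦9, 3↦2, 4↦2, 5↦9, 6↦1, 7↦0, 8↦6, 9↦8, 10↦6]  zeros at y ∈ {0, 7}
  x = 6: [0↦0, 1↦10, 2↦5, 3↦7, 4↦5, 5↦10, 6↦0, 7↦8, 8↦1, 9↦1, 10↦8]  zeros at y ∈ {0, 6}
  x = 7: [0↦2, 1↦10, 2↦3, 3↦3, 4↦10, 5↦2, 6↦1, 7↦7, 8↦9, 9↦7, 10↦1]  zeros at y ∈ ∅
  x = 8: [0↦6, 1↦1, 2↦3, 3↦1, 4↦6, 5↦7, 6↦4, 7↦8, 8↦8, 9↦4, 10↦7]  zeros at y ∈ ∅
  x = 9: [0↦1, 1↦5, 2↦5, 3↦1, 4↦4, 5↦3, 6↦9, 7↦0, 8↦9, 9↦3, 10↦4]  zeros at y ∈ {7}
  x = 10: [0↦9, 1↦0, 2↦9, 3↦3, 4↦4, 5↦1, 6↦5, 7↦5, 8↦1, 9↦4, 10↦3]  zeros at y ∈ {1}
Collecting zeros: affine points = {(2, 2), (2, 8), (3, 1), (3, 8), (5, 0), (5, 7), (6, 0), (6, 6), (9, 7), (10, 1)}.
Total count |C(F_11)_aff| = 10.


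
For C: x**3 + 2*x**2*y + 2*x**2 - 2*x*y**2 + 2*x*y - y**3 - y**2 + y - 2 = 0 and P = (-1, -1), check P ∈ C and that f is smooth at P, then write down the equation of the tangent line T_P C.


Tangent line at P: -x - 4*y - 5 = 0.

Step 1: f(-1, -1) = 0, so P lies on C.
Step 2: partial derivatives
  f_x(x, y) = 3*x**2 + 4*x*y + 4*x - 2*y**2 + 2*y, f_y(x, y) = 2*x**2 - 4*x*y + 2*x - 3*y**2 - 2*y + 1.
  f_x(P) = -1, f_y(P) = -4 (gradient nonzero, so P is smooth).
Step 3: tangent line at P: -1·(x − -1) + -4·(y − -1) = 0.
Expanding: -x - 4*y - 5 = 0.


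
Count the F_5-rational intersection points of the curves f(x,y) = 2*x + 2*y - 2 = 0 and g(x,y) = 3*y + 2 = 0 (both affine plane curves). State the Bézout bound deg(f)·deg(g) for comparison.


Common zeros: {(0, 1)}; count = 1; Bézout bound = 1.

deg(f) = 1, deg(g) = 1, so Bézout bound = 1.
Scan x ∈ F_5. For each x, list the y ∈ F_5 with f(x, y) ≡ 0 and those with g(x, y) ≡ 0 (mod 5); the common zeros in that column are the intersection.
  x = 0: f ≡ 0 at y ∈ {1}; g ≡ 0 at y ∈ {1}; common: {1}.
  x = 1: f ≡ 0 at y ∈ {0}; g ≡ 0 at y ∈ {1}; common: ∅.
  x = 2: f ≡ 0 at y ∈ {4}; g ≡ 0 at y ∈ {1}; common: ∅.
  x = 3: f ≡ 0 at y ∈ {3}; g ≡ 0 at y ∈ {1}; common: ∅.
  x = 4: f ≡ 0 at y ∈ {2}; g ≡ 0 at y ∈ {1}; common: ∅.
Collecting: common zeros = {(0, 1)}, so the count is 1.
Comparison with the Bézout bound: 1 ≤ 1 = deg(f)·deg(g), as expected for curves with no common component (the bound is attained).


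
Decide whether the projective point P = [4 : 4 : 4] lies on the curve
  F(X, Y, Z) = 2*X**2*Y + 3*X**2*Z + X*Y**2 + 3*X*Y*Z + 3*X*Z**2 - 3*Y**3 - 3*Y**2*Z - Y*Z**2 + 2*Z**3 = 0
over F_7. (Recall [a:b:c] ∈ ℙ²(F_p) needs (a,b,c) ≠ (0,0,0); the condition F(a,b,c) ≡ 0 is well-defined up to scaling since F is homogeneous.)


F(4,4,4) ≡ 0 (mod 7); P is on the curve.

Evaluate F(4, 4, 4) term-by-term (mod 7).
  2*X**2*Y ↦ 2·16·4·1 = 128
  3*X**2*Z ↦ 3·16·1·4 = 192
  X*Y**2 ↦ 1·4·16·1 = 64
  3*X*Y*Z ↦ 3·4·4·4 = 192
  3*X*Z**2 ↦ 3·4·1·16 = 192
  -3*Y**3 ↦ -3·1·64·1 = -192
  -3*Y**2*Z ↦ -3·1·16·4 = -192
  -Y*Z**2 ↦ -1·1·4·16 = -64
  2*Z**3 ↦ 2·1·1·64 = 128
Sum: F(4, 4, 4) = (128) + (192) + (64) + (192) + (192) + (-192) + (-192) + (-64) + (128) = 448.
Reducing mod 7: 448 ≡ 0 (mod 7).
Since F(a, b, c) ≡ 0 (mod 7), P lies on the curve.


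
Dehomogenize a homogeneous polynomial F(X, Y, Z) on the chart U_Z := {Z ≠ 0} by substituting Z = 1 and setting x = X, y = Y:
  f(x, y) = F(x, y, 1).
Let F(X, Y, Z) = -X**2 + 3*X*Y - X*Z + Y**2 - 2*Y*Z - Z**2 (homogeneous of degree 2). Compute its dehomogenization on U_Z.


f(x, y) = -x**2 + 3*x*y - x + y**2 - 2*y - 1

On U_Z we set Z = 1. Each monomial c·X^i·Y^j·Z^k in F becomes c·x^i·y^j·1^k = c·x^i·y^j.
Substituting Z = 1: F(X, Y, 1) = -x**2 + 3*x*y - x + y**2 - 2*y - 1.
Note: deg(f) ≤ deg(F) = 2; strict inequality happens when F is divisible by Z (lost terms).


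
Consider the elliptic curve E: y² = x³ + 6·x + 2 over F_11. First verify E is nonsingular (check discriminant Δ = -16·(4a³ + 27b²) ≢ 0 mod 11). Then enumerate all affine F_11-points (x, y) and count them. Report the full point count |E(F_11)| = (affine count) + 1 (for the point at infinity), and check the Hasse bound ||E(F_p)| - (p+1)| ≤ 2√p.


Affine points = {(1, 3), (1, 8), (2, 0), (3, 5), (3, 6), (5, 5), (5, 6), (6, 1), (6, 10), (8, 1), (8, 10), (9, 2), (9, 9)}; affine count = 13; |E(F_11)| = 14.

Discriminant check: Δ ∝ 4a³ + 27b² = 4·6³ + 27·2² = 4·216 + 27·4 ≡ 4 (mod 11). Nonzero ⇒ E is nonsingular.
For each x ∈ F_11, compute rhs = x³ + 6·x + 2 mod 11, then count y ∈ F_11 with y² ≡ rhs.
  x = 0: rhs = 2, matching y values: none (0 points).
  x = 1: rhs = 9, matching y values: 3, 8 (2 points).
  x = 2: rhs = 0, matching y values: 0 (1 points).
  x = 3: rhs = 3, matching y values: 5, 6 (2 points).
  x = 4: rhs = 2, matching y values: none (0 points).
  x = 5: rhs = 3, matching y values: 5, 6 (2 points).
  x = 6: rhs = 1, matching y values: 1, 10 (2 points).
  x = 7: rhs = 2, matching y values: none (0 points).
  x = 8: rhs = 1, matching y values: 1, 10 (2 points).
  x = 9: rhs = 4, matching y values: 2, 9 (2 points).
  x = 10: rhs = 6, matching y values: none (0 points).
Total affine count: 13.
Full point count |E(F_11)| = 13 + 1 = 14.
Hasse bound: |14 − (11+1)| = |2| = 2 ≤ 2√11 ≈ 6.6332 ✓.


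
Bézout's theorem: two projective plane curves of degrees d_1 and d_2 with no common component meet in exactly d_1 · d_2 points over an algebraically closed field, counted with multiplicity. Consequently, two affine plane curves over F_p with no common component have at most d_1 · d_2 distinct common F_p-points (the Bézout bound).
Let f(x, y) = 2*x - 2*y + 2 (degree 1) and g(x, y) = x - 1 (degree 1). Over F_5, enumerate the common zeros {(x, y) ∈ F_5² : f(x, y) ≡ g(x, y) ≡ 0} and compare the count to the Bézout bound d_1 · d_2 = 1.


Common zeros: {(1, 2)}; count = 1; Bézout bound = 1.

deg(f) = 1, deg(g) = 1, so Bézout bound = 1.
Scan x ∈ F_5. For each x, list the y ∈ F_5 with f(x, y) ≡ 0 and those with g(x, y) ≡ 0 (mod 5); the common zeros in that column are the intersection.
  x = 0: f ≡ 0 at y ∈ {1}; g ≡ 0 at y ∈ ∅; common: ∅.
  x = 1: f ≡ 0 at y ∈ {2}; g ≡ 0 at y ∈ {0, 1, 2, 3, 4}; common: {2}.
  x = 2: f ≡ 0 at y ∈ {3}; g ≡ 0 at y ∈ ∅; common: ∅.
  x = 3: f ≡ 0 at y ∈ {4}; g ≡ 0 at y ∈ ∅; common: ∅.
  x = 4: f ≡ 0 at y ∈ {0}; g ≡ 0 at y ∈ ∅; common: ∅.
Collecting: common zeros = {(1, 2)}, so the count is 1.
Comparison with the Bézout bound: 1 ≤ 1 = deg(f)·deg(g), as expected for curves with no common component (the bound is attained).


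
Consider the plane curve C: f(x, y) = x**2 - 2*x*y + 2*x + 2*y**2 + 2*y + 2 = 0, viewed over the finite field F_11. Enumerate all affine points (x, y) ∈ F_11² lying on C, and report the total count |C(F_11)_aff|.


Affine F_11-points: {(1, 5), (1, 6), (2, 3), (2, 9), (3, 4), (3, 9), (4, 1), (4, 2), (7, 1), (7, 5), (9, 2), (9, 6)}; count = 12.

For each of the 121 pairs (x, y) ∈ F_11², evaluate f(x, y) mod 11. Record the zeros.
  x = 0: [0↦2, 1↦6, 2↦3, 3↦4, 4↦9, 5↦7, 6↦9, 7↦4, 8↦3, 9↦6, 10↦2]  zeros at y ∈ ∅
  x = 1: [0↦5, 1↦7, 2↦2, 3↦1, 4↦4, 5↦0, 6↦0, 7↦4, 8↦1, 9↦2, 10↦7]  zeros at y ∈ {5, 6}
  x = 2: [0↦10, 1↦10, 2↦3, 3↦0, 4↦1, 5↦6, 6↦4, 7↦6, 8↦1, 9↦0, 10↦3]  zeros at y ∈ {3, 9}
  x = 3: [0↦6, 1↦4, 2↦6, 3↦1, 4↦0, 5↦3, 6↦10, 7↦10, 8↦3, 9↦0, 10↦1]  zeros at y ∈ {4, 9}
  x = 4: [0↦4, 1↦0, 2↦0, 3↦4, 4↦1, 5↦2, 6↦7, 7↦5, 8↦7, 9↦2, 10↦1]  zeros at y ∈ {1, 2}
  x = 5: [0↦4, 1↦9, 2↦7, 3↦9, 4↦4, 5↦3, 6↦6, 7↦2, 8↦2, 9↦6, 10↦3]  zeros at y ∈ ∅
  x = 6: [0↦6, 1↦9, 2↦5, 3↦5, 4↦9, 5↦6, 6↦7, 7↦1, 8↦10, 9↦1, 10↦7]  zeros at y ∈ ∅
  x = 7: [0↦10, 1↦0, 2↦5, 3↦3, 4↦5, 5↦0, 6↦10, 7↦2, 8↦9, 9↦9, 10↦2]  zeros at y ∈ {1, 5}
  x = 8: [0↦5, 1↦4, 2↦7, 3↦3, 4↦3, 5↦7, 6↦4, 7↦5, 8↦10, 9↦8, 10↦10]  zeros at y ∈ ∅
  x = 9: [0↦2, 1↦10, 2↦0, 3↦5, 4↦3, 5↦5, 6↦0, 7↦10, 8↦2, 9↦9, 10↦9]  zeros at y ∈ {2, 6}
  x = 10: [0↦1, 1↦7, 2↦6, 3↦9, 4↦5, 5↦5, 6↦9, 7↦6, 8↦7, 9↦1, 10↦10]  zeros at y ∈ ∅
Collecting zeros: affine points = {(1, 5), (1, 6), (2, 3), (2, 9), (3, 4), (3, 9), (4, 1), (4, 2), (7, 1), (7, 5), (9, 2), (9, 6)}.
Total count |C(F_11)_aff| = 12.


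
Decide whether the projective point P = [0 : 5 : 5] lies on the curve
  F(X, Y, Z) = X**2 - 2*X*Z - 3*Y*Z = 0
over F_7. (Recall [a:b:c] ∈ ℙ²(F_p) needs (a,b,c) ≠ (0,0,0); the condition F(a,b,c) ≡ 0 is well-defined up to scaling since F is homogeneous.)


F(0,5,5) ≡ 2 (mod 7); P is NOT on the curve.

Evaluate F(0, 5, 5) term-by-term (mod 7).
  X**2 ↦ 1·0·1·1 = 0
  -2*X*Z ↦ -2·0·1·5 = 0
  -3*Y*Z ↦ -3·1·5·5 = -75
Sum: F(0, 5, 5) = (0) + (0) + (-75) = -75.
Reducing mod 7: -75 ≡ 2 (mod 7).
Since F(a, b, c) ≡ 2 ≠ 0 (mod 7), P does NOT lie on the curve.


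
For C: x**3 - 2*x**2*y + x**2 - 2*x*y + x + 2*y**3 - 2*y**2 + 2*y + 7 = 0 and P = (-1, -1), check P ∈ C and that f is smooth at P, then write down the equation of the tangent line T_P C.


Tangent line at P: 12*y + 12 = 0.

Step 1: f(-1, -1) = 0, so P lies on C.
Step 2: partial derivatives
  f_x(x, y) = 3*x**2 - 4*x*y + 2*x - 2*y + 1, f_y(x, y) = -2*x**2 - 2*x + 6*y**2 - 4*y + 2.
  f_x(P) = 0, f_y(P) = 12 (gradient nonzero, so P is smooth).
Step 3: tangent line at P: 0·(x − -1) + 12·(y − -1) = 0.
Expanding: 12*y + 12 = 0.


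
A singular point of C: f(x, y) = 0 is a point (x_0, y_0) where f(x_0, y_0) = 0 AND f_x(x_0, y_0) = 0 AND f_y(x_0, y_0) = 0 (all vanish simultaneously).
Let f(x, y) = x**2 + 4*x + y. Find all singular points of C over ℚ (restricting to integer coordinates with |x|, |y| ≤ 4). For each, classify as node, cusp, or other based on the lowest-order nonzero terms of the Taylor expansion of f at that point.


No singular points in the scanned grid; C is smooth there.

Compute partial derivatives:
  f_x = 2*x + 4.
  f_y = 1.
f_y = 1 is a nonzero constant, so f_y never vanishes: no point (x, y) can satisfy f = f_x = f_y = 0. In particular no (x, y) ∈ {−4, ..., 4}² is singular; the curve is smooth.


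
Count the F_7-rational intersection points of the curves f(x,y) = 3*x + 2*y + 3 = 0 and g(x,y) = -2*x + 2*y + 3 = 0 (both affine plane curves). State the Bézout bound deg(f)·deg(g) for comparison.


Common zeros: {(0, 2)}; count = 1; Bézout bound = 1.

deg(f) = 1, deg(g) = 1, so Bézout bound = 1.
Scan x ∈ F_7. For each x, list the y ∈ F_7 with f(x, y) ≡ 0 and those with g(x, y) ≡ 0 (mod 7); the common zeros in that column are the intersection.
  x = 0: f ≡ 0 at y ∈ {2}; g ≡ 0 at y ∈ {2}; common: {2}.
  x = 1: f ≡ 0 at y ∈ {4}; g ≡ 0 at y ∈ {3}; common: ∅.
  x = 2: f ≡ 0 at y ∈ {6}; g ≡ 0 at y ∈ {4}; common: ∅.
  x = 3: f ≡ 0 at y ∈ {1}; g ≡ 0 at y ∈ {5}; common: ∅.
  x = 4: f ≡ 0 at y ∈ {3}; g ≡ 0 at y ∈ {6}; common: ∅.
  x = 5: f ≡ 0 at y ∈ {5}; g ≡ 0 at y ∈ {0}; common: ∅.
  x = 6: f ≡ 0 at y ∈ {0}; g ≡ 0 at y ∈ {1}; common: ∅.
Collecting: common zeros = {(0, 2)}, so the count is 1.
Comparison with the Bézout bound: 1 ≤ 1 = deg(f)·deg(g), as expected for curves with no common component (the bound is attained).


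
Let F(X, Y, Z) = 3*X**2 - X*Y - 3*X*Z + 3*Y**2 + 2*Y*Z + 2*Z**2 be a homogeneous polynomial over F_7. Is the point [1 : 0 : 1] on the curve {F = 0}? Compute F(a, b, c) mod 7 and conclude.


F(1,0,1) ≡ 2 (mod 7); P is NOT on the curve.

Evaluate F(1, 0, 1) term-by-term (mod 7).
  3*X**2 ↦ 3·1·1·1 = 3
  -X*Y ↦ -1·1·0·1 = 0
  -3*X*Z ↦ -3·1·1·1 = -3
  3*Y**2 ↦ 3·1·0·1 = 0
  2*Y*Z ↦ 2·1·0·1 = 0
  2*Z**2 ↦ 2·1·1·1 = 2
Sum: F(1, 0, 1) = (3) + (0) + (-3) + (0) + (0) + (2) = 2.
Reducing mod 7: 2 ≡ 2 (mod 7).
Since F(a, b, c) ≡ 2 ≠ 0 (mod 7), P does NOT lie on the curve.


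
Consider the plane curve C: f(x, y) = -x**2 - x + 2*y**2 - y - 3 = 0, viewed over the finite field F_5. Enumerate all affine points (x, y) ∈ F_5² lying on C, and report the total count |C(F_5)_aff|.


Affine F_5-points: {(0, 4), (1, 0), (1, 3), (3, 0), (3, 3), (4, 4)}; count = 6.

For each of the 25 pairs (x, y) ∈ F_5², evaluate f(x, y) mod 5. Record the zeros.
  x = 0: [0↦2, 1↦3, 2↦3, 3↦2, 4↦0]  zeros at y ∈ {4}
  x = 1: [0↦0, 1↦1, 2↦1, 3↦0, 4↦3]  zeros at y ∈ {0, 3}
  x = 2: [0↦1, 1↦2, 2↦2, 3↦1, 4↦4]  zeros at y ∈ ∅
  x = 3: [0↦0, 1↦1, 2↦1, 3↦0, 4↦3]  zeros at y ∈ {0, 3}
  x = 4: [0↦2, 1↦3, 2↦3, 3↦2, 4↦0]  zeros at y ∈ {4}
Collecting zeros: affine points = {(0, 4), (1, 0), (1, 3), (3, 0), (3, 3), (4, 4)}.
Total count |C(F_5)_aff| = 6.


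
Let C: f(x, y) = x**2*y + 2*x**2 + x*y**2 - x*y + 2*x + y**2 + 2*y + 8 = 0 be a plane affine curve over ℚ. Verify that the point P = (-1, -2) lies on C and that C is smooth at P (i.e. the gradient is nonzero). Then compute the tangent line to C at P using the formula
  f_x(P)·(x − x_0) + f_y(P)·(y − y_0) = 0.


Tangent line at P: 8*x + 4*y + 16 = 0.

Step 1: f(-1, -2) = 0, so P lies on C.
Step 2: partial derivatives
  f_x(x, y) = 2*x*y + 4*x + y**2 - y + 2, f_y(x, y) = x**2 + 2*x*y - x + 2*y + 2.
  f_x(P) = 8, f_y(P) = 4 (gradient nonzero, so P is smooth).
Step 3: tangent line at P: 8·(x − -1) + 4·(y − -2) = 0.
Expanding: 8*x + 4*y + 16 = 0.


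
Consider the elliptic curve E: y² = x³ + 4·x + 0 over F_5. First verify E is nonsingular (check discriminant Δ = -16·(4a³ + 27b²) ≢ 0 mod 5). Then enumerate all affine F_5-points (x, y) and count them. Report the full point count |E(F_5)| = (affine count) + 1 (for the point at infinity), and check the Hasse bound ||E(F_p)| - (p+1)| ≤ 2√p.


Affine points = {(0, 0), (1, 0), (2, 1), (2, 4), (3, 2), (3, 3), (4, 0)}; affine count = 7; |E(F_5)| = 8.

Discriminant check: Δ ∝ 4a³ + 27b² = 4·4³ + 27·0² = 4·64 + 27·0 ≡ 1 (mod 5). Nonzero ⇒ E is nonsingular.
For each x ∈ F_5, compute rhs = x³ + 4·x + 0 mod 5, then count y ∈ F_5 with y² ≡ rhs.
  x = 0: rhs = 0, matching y values: 0 (1 points).
  x = 1: rhs = 0, matching y values: 0 (1 points).
  x = 2: rhs = 1, matching y values: 1, 4 (2 points).
  x = 3: rhs = 4, matching y values: 2, 3 (2 points).
  x = 4: rhs = 0, matching y values: 0 (1 points).
Total affine count: 7.
Full point count |E(F_5)| = 7 + 1 = 8.
Hasse bound: |8 − (5+1)| = |2| = 2 ≤ 2√5 ≈ 4.4721 ✓.


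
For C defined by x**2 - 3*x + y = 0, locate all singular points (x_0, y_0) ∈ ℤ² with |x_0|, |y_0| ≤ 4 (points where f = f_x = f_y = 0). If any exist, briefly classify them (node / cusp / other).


No singular points in the scanned grid; C is smooth there.

Compute partial derivatives:
  f_x = 2*x - 3.
  f_y = 1.
f_y = 1 is a nonzero constant, so f_y never vanishes: no point (x, y) can satisfy f = f_x = f_y = 0. In particular no (x, y) ∈ {−4, ..., 4}² is singular; the curve is smooth.


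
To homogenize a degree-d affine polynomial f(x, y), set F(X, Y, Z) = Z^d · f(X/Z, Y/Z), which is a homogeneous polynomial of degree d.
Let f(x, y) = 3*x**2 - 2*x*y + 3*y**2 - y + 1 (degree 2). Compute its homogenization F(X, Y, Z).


F(X, Y, Z) = 3*X**2 - 2*X*Y + 3*Y**2 - Y*Z + Z**2

deg(f) = 2.
Substitute x = X/Z, y = Y/Z into f, then multiply by Z^2.
  monomial 3·x^2·y^0 ↦ 3·X^2·Y^0·Z^0.
  monomial -2·x^1·y^1 ↦ -2·X^1·Y^1·Z^0.
  monomial 3·x^0·y^2 ↦ 3·X^0·Y^2·Z^0.
  monomial -1·x^0·y^1 ↦ -1·X^0·Y^1·Z^1.
  monomial 1·x^0·y^0 ↦ 1·X^0·Y^0·Z^2.
Collecting: F(X, Y, Z) = 3*X**2 - 2*X*Y + 3*Y**2 - Y*Z + Z**2.
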